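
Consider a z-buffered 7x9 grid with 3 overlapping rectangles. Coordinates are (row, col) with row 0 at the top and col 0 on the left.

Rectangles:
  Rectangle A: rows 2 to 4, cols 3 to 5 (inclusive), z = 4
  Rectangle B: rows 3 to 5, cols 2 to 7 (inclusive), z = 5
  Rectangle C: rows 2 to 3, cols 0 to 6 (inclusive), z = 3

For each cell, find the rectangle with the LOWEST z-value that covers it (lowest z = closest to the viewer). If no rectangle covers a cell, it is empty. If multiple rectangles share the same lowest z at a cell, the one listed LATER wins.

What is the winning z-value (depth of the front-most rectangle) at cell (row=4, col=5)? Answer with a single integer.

Answer: 4

Derivation:
Check cell (4,5):
  A: rows 2-4 cols 3-5 z=4 -> covers; best now A (z=4)
  B: rows 3-5 cols 2-7 z=5 -> covers; best now A (z=4)
  C: rows 2-3 cols 0-6 -> outside (row miss)
Winner: A at z=4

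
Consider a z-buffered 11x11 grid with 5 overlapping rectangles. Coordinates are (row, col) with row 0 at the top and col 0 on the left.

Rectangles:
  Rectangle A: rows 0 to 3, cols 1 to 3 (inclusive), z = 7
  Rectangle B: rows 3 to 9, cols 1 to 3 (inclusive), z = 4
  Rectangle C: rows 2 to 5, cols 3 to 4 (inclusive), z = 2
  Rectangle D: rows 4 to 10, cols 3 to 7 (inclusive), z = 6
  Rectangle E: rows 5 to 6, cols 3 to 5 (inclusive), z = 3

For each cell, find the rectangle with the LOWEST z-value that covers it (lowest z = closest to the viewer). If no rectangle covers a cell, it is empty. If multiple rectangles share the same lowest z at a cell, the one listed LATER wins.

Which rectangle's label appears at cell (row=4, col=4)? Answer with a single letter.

Check cell (4,4):
  A: rows 0-3 cols 1-3 -> outside (row miss)
  B: rows 3-9 cols 1-3 -> outside (col miss)
  C: rows 2-5 cols 3-4 z=2 -> covers; best now C (z=2)
  D: rows 4-10 cols 3-7 z=6 -> covers; best now C (z=2)
  E: rows 5-6 cols 3-5 -> outside (row miss)
Winner: C at z=2

Answer: C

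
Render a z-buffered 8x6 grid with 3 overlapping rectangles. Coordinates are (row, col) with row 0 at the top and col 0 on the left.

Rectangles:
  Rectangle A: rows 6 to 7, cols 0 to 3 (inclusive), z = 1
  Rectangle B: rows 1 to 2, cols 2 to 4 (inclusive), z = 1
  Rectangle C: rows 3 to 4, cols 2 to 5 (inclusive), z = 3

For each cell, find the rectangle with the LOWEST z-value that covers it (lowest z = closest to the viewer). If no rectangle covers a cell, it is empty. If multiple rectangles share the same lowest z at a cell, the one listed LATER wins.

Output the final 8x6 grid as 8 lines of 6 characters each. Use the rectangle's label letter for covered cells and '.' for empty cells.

......
..BBB.
..BBB.
..CCCC
..CCCC
......
AAAA..
AAAA..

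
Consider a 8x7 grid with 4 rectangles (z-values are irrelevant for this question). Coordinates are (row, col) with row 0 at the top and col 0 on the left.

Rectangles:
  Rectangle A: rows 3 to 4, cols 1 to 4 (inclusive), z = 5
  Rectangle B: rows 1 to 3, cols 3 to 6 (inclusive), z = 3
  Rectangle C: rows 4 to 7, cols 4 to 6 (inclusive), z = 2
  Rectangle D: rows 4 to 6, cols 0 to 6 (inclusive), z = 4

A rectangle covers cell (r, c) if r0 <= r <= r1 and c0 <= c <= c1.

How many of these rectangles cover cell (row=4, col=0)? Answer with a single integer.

Answer: 1

Derivation:
Check cell (4,0):
  A: rows 3-4 cols 1-4 -> outside (col miss)
  B: rows 1-3 cols 3-6 -> outside (row miss)
  C: rows 4-7 cols 4-6 -> outside (col miss)
  D: rows 4-6 cols 0-6 -> covers
Count covering = 1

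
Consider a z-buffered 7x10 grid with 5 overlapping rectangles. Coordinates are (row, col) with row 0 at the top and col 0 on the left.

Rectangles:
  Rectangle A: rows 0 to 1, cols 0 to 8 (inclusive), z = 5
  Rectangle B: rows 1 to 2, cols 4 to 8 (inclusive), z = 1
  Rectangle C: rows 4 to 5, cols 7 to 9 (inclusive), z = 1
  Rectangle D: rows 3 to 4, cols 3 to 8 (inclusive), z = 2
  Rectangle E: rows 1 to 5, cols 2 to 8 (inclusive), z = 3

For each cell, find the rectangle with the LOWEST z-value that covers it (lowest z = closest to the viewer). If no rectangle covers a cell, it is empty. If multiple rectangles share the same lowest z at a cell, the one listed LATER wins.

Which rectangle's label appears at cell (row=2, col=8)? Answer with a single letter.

Check cell (2,8):
  A: rows 0-1 cols 0-8 -> outside (row miss)
  B: rows 1-2 cols 4-8 z=1 -> covers; best now B (z=1)
  C: rows 4-5 cols 7-9 -> outside (row miss)
  D: rows 3-4 cols 3-8 -> outside (row miss)
  E: rows 1-5 cols 2-8 z=3 -> covers; best now B (z=1)
Winner: B at z=1

Answer: B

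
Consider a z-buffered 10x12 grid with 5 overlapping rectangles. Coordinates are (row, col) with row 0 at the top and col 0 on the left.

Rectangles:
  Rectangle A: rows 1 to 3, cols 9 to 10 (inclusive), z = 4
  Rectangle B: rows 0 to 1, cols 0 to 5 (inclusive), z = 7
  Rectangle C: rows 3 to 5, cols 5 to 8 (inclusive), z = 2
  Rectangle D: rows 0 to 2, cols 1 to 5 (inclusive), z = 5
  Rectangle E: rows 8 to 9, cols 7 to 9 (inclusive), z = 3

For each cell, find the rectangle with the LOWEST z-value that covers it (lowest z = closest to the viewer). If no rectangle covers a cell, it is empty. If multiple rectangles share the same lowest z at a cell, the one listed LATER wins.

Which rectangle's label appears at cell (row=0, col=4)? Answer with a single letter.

Check cell (0,4):
  A: rows 1-3 cols 9-10 -> outside (row miss)
  B: rows 0-1 cols 0-5 z=7 -> covers; best now B (z=7)
  C: rows 3-5 cols 5-8 -> outside (row miss)
  D: rows 0-2 cols 1-5 z=5 -> covers; best now D (z=5)
  E: rows 8-9 cols 7-9 -> outside (row miss)
Winner: D at z=5

Answer: D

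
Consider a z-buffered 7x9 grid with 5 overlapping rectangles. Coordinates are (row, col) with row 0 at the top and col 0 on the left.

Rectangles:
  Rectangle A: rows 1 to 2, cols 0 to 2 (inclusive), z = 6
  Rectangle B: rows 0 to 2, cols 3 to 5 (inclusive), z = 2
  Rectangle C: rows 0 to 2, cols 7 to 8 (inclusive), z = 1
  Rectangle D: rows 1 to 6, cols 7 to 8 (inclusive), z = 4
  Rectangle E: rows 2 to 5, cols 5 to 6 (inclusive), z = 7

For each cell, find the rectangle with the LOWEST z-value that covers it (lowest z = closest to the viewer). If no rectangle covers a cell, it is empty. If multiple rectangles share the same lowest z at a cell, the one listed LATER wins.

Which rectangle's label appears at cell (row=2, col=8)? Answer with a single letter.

Answer: C

Derivation:
Check cell (2,8):
  A: rows 1-2 cols 0-2 -> outside (col miss)
  B: rows 0-2 cols 3-5 -> outside (col miss)
  C: rows 0-2 cols 7-8 z=1 -> covers; best now C (z=1)
  D: rows 1-6 cols 7-8 z=4 -> covers; best now C (z=1)
  E: rows 2-5 cols 5-6 -> outside (col miss)
Winner: C at z=1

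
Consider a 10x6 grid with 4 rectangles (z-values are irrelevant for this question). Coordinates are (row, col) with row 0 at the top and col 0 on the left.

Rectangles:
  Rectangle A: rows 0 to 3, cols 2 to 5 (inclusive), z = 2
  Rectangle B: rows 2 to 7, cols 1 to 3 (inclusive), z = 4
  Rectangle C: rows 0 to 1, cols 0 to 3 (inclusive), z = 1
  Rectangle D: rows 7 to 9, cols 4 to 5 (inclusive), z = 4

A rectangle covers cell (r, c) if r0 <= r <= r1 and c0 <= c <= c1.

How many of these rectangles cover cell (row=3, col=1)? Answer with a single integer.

Answer: 1

Derivation:
Check cell (3,1):
  A: rows 0-3 cols 2-5 -> outside (col miss)
  B: rows 2-7 cols 1-3 -> covers
  C: rows 0-1 cols 0-3 -> outside (row miss)
  D: rows 7-9 cols 4-5 -> outside (row miss)
Count covering = 1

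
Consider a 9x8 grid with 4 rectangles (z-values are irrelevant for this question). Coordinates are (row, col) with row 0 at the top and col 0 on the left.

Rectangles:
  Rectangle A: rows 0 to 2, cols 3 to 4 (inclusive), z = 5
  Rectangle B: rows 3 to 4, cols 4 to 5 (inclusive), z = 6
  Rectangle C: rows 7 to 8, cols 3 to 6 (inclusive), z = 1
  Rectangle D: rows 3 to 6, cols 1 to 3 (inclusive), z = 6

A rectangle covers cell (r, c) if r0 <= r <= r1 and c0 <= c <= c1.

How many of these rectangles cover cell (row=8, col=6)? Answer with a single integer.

Check cell (8,6):
  A: rows 0-2 cols 3-4 -> outside (row miss)
  B: rows 3-4 cols 4-5 -> outside (row miss)
  C: rows 7-8 cols 3-6 -> covers
  D: rows 3-6 cols 1-3 -> outside (row miss)
Count covering = 1

Answer: 1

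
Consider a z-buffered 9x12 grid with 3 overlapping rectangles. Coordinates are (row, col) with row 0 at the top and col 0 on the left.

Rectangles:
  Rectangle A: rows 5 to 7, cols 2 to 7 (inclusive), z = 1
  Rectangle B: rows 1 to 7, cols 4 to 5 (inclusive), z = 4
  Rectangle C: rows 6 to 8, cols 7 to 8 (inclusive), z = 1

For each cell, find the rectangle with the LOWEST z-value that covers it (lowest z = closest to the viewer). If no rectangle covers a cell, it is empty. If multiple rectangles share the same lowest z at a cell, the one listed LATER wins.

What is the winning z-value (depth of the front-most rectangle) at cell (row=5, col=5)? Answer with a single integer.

Check cell (5,5):
  A: rows 5-7 cols 2-7 z=1 -> covers; best now A (z=1)
  B: rows 1-7 cols 4-5 z=4 -> covers; best now A (z=1)
  C: rows 6-8 cols 7-8 -> outside (row miss)
Winner: A at z=1

Answer: 1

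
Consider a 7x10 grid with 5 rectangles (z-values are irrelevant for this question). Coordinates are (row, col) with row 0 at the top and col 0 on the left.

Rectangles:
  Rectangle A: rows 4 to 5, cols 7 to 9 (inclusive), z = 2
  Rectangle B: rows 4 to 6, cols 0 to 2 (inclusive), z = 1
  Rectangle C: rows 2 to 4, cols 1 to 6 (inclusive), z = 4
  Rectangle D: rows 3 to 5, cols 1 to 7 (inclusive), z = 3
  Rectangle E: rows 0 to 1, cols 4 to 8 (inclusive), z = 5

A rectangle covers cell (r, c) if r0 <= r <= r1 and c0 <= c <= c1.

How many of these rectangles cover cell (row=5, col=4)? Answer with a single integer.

Answer: 1

Derivation:
Check cell (5,4):
  A: rows 4-5 cols 7-9 -> outside (col miss)
  B: rows 4-6 cols 0-2 -> outside (col miss)
  C: rows 2-4 cols 1-6 -> outside (row miss)
  D: rows 3-5 cols 1-7 -> covers
  E: rows 0-1 cols 4-8 -> outside (row miss)
Count covering = 1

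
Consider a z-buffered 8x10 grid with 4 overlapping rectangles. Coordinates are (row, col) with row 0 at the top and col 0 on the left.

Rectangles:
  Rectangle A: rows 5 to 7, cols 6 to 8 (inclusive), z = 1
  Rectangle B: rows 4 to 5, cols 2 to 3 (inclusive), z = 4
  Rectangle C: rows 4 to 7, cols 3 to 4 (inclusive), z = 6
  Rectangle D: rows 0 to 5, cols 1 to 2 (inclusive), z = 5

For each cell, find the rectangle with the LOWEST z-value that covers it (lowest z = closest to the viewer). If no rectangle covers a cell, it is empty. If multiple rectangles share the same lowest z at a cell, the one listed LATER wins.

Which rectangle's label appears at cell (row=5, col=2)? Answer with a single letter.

Answer: B

Derivation:
Check cell (5,2):
  A: rows 5-7 cols 6-8 -> outside (col miss)
  B: rows 4-5 cols 2-3 z=4 -> covers; best now B (z=4)
  C: rows 4-7 cols 3-4 -> outside (col miss)
  D: rows 0-5 cols 1-2 z=5 -> covers; best now B (z=4)
Winner: B at z=4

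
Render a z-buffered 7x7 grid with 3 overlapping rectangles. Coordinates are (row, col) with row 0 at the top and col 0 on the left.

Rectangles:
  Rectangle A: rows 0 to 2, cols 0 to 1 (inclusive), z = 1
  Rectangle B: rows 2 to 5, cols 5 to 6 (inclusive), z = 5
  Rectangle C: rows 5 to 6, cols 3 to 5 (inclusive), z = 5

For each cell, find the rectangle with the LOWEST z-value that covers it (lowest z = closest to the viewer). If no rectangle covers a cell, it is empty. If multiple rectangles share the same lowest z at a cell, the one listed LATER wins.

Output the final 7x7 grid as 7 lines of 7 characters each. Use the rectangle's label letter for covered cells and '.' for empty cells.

AA.....
AA.....
AA...BB
.....BB
.....BB
...CCCB
...CCC.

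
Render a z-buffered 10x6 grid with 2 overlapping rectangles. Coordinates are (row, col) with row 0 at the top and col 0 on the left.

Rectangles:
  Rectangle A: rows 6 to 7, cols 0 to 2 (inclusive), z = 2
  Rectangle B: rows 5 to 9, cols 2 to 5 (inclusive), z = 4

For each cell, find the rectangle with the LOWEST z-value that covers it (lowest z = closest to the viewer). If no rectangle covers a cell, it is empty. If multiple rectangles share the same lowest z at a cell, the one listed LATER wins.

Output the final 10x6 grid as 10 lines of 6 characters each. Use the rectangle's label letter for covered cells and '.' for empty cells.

......
......
......
......
......
..BBBB
AAABBB
AAABBB
..BBBB
..BBBB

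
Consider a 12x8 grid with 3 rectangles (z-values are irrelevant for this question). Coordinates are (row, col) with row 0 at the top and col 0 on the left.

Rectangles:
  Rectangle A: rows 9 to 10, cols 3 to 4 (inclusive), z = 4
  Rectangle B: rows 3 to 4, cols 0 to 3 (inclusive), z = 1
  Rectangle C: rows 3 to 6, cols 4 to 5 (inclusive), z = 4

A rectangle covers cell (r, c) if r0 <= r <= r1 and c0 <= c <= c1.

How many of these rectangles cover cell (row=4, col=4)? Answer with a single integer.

Answer: 1

Derivation:
Check cell (4,4):
  A: rows 9-10 cols 3-4 -> outside (row miss)
  B: rows 3-4 cols 0-3 -> outside (col miss)
  C: rows 3-6 cols 4-5 -> covers
Count covering = 1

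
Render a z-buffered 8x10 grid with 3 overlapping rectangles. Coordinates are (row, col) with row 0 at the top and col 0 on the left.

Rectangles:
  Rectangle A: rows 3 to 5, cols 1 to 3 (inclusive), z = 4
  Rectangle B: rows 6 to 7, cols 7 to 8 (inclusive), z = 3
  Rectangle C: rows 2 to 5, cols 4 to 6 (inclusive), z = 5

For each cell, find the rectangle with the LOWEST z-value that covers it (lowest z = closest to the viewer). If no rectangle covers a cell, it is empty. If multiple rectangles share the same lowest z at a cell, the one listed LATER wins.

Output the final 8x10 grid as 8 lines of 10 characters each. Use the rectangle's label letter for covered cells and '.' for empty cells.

..........
..........
....CCC...
.AAACCC...
.AAACCC...
.AAACCC...
.......BB.
.......BB.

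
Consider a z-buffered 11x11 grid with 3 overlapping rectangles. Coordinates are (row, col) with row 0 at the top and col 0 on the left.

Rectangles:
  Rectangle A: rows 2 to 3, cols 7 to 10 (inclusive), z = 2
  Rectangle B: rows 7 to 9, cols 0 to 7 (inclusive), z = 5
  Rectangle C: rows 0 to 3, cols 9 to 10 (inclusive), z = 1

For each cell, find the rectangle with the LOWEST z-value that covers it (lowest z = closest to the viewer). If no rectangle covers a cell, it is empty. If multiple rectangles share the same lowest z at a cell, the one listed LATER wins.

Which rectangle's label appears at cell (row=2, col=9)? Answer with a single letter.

Check cell (2,9):
  A: rows 2-3 cols 7-10 z=2 -> covers; best now A (z=2)
  B: rows 7-9 cols 0-7 -> outside (row miss)
  C: rows 0-3 cols 9-10 z=1 -> covers; best now C (z=1)
Winner: C at z=1

Answer: C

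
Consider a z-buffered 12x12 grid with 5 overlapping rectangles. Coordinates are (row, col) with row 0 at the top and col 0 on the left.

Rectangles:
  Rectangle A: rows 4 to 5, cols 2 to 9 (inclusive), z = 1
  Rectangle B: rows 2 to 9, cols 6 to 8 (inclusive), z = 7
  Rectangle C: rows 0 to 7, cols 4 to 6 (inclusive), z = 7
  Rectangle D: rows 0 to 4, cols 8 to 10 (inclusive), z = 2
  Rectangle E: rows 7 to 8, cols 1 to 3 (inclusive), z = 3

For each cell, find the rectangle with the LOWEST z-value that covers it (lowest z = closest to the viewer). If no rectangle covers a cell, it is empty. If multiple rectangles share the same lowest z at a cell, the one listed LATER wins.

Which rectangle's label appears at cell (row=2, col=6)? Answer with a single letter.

Answer: C

Derivation:
Check cell (2,6):
  A: rows 4-5 cols 2-9 -> outside (row miss)
  B: rows 2-9 cols 6-8 z=7 -> covers; best now B (z=7)
  C: rows 0-7 cols 4-6 z=7 -> covers; best now C (z=7)
  D: rows 0-4 cols 8-10 -> outside (col miss)
  E: rows 7-8 cols 1-3 -> outside (row miss)
Winner: C at z=7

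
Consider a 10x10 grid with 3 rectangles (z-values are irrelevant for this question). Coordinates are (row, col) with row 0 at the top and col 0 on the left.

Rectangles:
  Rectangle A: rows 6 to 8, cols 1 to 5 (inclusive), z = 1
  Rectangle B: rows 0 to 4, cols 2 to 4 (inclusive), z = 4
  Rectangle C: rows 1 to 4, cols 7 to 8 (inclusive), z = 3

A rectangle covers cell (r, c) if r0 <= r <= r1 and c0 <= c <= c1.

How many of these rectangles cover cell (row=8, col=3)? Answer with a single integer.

Answer: 1

Derivation:
Check cell (8,3):
  A: rows 6-8 cols 1-5 -> covers
  B: rows 0-4 cols 2-4 -> outside (row miss)
  C: rows 1-4 cols 7-8 -> outside (row miss)
Count covering = 1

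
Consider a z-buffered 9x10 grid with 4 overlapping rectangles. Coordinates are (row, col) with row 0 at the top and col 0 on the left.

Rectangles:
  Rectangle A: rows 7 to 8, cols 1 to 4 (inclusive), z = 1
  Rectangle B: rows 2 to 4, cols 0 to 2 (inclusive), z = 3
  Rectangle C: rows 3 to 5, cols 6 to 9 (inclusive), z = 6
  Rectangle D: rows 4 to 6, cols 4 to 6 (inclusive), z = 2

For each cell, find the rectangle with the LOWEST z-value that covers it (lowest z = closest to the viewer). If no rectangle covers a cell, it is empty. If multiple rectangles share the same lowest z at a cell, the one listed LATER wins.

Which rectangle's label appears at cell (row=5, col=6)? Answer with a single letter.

Check cell (5,6):
  A: rows 7-8 cols 1-4 -> outside (row miss)
  B: rows 2-4 cols 0-2 -> outside (row miss)
  C: rows 3-5 cols 6-9 z=6 -> covers; best now C (z=6)
  D: rows 4-6 cols 4-6 z=2 -> covers; best now D (z=2)
Winner: D at z=2

Answer: D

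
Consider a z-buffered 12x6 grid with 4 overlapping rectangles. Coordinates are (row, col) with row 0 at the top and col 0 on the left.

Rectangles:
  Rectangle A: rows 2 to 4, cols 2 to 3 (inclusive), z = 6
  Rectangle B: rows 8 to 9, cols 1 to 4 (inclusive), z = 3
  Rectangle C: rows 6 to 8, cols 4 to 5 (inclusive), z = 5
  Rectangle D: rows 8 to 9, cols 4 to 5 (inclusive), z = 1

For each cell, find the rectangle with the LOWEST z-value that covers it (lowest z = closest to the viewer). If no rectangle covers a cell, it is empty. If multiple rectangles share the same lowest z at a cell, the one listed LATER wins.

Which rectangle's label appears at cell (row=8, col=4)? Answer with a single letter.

Check cell (8,4):
  A: rows 2-4 cols 2-3 -> outside (row miss)
  B: rows 8-9 cols 1-4 z=3 -> covers; best now B (z=3)
  C: rows 6-8 cols 4-5 z=5 -> covers; best now B (z=3)
  D: rows 8-9 cols 4-5 z=1 -> covers; best now D (z=1)
Winner: D at z=1

Answer: D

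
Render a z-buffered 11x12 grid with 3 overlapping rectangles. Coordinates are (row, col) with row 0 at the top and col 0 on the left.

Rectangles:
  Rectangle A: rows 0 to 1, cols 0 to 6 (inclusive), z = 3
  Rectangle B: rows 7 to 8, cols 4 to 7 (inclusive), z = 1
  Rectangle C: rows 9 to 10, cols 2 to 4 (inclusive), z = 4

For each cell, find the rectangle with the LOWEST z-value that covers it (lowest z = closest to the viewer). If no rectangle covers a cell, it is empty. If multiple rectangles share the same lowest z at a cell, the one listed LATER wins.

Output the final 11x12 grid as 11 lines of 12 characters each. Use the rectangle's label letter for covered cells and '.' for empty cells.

AAAAAAA.....
AAAAAAA.....
............
............
............
............
............
....BBBB....
....BBBB....
..CCC.......
..CCC.......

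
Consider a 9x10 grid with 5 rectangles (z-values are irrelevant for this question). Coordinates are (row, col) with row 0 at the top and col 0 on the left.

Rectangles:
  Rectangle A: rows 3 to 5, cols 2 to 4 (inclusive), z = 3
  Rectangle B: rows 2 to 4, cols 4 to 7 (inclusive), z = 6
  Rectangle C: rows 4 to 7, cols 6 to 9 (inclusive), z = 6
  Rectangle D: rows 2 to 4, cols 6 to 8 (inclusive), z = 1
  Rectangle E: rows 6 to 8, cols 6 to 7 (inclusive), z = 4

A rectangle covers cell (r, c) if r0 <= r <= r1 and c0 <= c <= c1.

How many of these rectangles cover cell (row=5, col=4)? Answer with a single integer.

Check cell (5,4):
  A: rows 3-5 cols 2-4 -> covers
  B: rows 2-4 cols 4-7 -> outside (row miss)
  C: rows 4-7 cols 6-9 -> outside (col miss)
  D: rows 2-4 cols 6-8 -> outside (row miss)
  E: rows 6-8 cols 6-7 -> outside (row miss)
Count covering = 1

Answer: 1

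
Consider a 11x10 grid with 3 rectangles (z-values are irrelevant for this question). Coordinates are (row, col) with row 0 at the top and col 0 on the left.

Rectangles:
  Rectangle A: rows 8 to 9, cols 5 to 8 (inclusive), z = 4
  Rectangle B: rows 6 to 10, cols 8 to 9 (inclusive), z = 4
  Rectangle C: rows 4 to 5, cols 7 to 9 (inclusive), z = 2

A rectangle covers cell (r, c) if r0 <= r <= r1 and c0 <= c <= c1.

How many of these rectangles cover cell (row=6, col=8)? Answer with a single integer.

Answer: 1

Derivation:
Check cell (6,8):
  A: rows 8-9 cols 5-8 -> outside (row miss)
  B: rows 6-10 cols 8-9 -> covers
  C: rows 4-5 cols 7-9 -> outside (row miss)
Count covering = 1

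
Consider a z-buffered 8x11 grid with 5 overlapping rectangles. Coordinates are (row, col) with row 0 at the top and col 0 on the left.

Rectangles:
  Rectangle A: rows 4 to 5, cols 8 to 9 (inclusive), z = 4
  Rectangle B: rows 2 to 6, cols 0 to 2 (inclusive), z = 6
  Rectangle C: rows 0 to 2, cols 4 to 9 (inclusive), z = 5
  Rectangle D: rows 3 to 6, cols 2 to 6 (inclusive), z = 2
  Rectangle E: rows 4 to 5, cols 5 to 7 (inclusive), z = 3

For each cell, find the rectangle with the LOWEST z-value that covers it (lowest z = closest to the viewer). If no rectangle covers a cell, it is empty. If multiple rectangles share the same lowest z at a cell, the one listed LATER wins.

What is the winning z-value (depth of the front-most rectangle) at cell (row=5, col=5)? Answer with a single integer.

Answer: 2

Derivation:
Check cell (5,5):
  A: rows 4-5 cols 8-9 -> outside (col miss)
  B: rows 2-6 cols 0-2 -> outside (col miss)
  C: rows 0-2 cols 4-9 -> outside (row miss)
  D: rows 3-6 cols 2-6 z=2 -> covers; best now D (z=2)
  E: rows 4-5 cols 5-7 z=3 -> covers; best now D (z=2)
Winner: D at z=2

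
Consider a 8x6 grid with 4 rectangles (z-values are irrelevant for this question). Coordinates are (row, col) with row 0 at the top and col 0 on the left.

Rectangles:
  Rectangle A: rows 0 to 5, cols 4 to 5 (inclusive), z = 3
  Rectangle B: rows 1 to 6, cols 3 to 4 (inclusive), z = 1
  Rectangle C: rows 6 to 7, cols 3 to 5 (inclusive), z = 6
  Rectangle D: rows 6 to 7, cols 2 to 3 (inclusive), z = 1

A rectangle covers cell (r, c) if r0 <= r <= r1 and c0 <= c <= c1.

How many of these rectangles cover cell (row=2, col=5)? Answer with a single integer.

Check cell (2,5):
  A: rows 0-5 cols 4-5 -> covers
  B: rows 1-6 cols 3-4 -> outside (col miss)
  C: rows 6-7 cols 3-5 -> outside (row miss)
  D: rows 6-7 cols 2-3 -> outside (row miss)
Count covering = 1

Answer: 1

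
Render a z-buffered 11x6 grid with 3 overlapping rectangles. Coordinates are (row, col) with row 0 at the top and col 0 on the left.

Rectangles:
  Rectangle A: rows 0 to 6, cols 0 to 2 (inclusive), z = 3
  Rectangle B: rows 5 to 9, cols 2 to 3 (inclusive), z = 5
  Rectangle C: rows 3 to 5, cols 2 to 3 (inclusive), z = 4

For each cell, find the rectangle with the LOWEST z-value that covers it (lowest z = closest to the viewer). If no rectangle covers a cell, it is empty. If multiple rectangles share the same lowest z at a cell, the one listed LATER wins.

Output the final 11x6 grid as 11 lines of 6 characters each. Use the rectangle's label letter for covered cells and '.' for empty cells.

AAA...
AAA...
AAA...
AAAC..
AAAC..
AAAC..
AAAB..
..BB..
..BB..
..BB..
......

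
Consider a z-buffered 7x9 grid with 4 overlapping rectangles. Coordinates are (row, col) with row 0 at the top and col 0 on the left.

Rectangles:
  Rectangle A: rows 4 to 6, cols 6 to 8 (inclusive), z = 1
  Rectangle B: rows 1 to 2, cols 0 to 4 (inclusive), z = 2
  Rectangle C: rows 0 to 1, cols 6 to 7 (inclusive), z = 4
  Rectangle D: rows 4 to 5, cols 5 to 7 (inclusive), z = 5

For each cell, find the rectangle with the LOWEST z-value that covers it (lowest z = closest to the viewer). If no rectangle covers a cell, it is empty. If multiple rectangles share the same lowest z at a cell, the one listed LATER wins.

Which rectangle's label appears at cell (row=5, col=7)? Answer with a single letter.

Answer: A

Derivation:
Check cell (5,7):
  A: rows 4-6 cols 6-8 z=1 -> covers; best now A (z=1)
  B: rows 1-2 cols 0-4 -> outside (row miss)
  C: rows 0-1 cols 6-7 -> outside (row miss)
  D: rows 4-5 cols 5-7 z=5 -> covers; best now A (z=1)
Winner: A at z=1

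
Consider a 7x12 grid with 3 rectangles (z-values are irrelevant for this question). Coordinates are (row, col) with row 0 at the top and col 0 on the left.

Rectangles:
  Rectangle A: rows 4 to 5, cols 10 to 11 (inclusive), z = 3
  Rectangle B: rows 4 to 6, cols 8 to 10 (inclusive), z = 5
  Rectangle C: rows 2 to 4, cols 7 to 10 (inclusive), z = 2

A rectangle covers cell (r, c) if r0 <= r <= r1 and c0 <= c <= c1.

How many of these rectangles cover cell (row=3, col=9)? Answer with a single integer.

Answer: 1

Derivation:
Check cell (3,9):
  A: rows 4-5 cols 10-11 -> outside (row miss)
  B: rows 4-6 cols 8-10 -> outside (row miss)
  C: rows 2-4 cols 7-10 -> covers
Count covering = 1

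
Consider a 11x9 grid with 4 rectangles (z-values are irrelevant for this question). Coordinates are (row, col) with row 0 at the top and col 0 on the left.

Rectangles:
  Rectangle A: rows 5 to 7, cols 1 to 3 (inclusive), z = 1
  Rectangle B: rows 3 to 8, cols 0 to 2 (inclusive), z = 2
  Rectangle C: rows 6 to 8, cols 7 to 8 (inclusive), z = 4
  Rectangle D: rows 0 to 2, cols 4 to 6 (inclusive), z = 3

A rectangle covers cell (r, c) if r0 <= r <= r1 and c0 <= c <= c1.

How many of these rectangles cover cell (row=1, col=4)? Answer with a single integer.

Answer: 1

Derivation:
Check cell (1,4):
  A: rows 5-7 cols 1-3 -> outside (row miss)
  B: rows 3-8 cols 0-2 -> outside (row miss)
  C: rows 6-8 cols 7-8 -> outside (row miss)
  D: rows 0-2 cols 4-6 -> covers
Count covering = 1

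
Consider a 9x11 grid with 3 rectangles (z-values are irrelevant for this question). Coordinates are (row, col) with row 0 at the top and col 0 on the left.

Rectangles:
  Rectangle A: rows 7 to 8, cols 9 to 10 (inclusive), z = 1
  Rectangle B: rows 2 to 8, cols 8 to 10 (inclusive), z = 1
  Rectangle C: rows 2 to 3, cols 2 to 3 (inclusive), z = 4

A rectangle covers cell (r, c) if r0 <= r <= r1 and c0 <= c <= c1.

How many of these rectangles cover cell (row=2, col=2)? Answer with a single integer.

Check cell (2,2):
  A: rows 7-8 cols 9-10 -> outside (row miss)
  B: rows 2-8 cols 8-10 -> outside (col miss)
  C: rows 2-3 cols 2-3 -> covers
Count covering = 1

Answer: 1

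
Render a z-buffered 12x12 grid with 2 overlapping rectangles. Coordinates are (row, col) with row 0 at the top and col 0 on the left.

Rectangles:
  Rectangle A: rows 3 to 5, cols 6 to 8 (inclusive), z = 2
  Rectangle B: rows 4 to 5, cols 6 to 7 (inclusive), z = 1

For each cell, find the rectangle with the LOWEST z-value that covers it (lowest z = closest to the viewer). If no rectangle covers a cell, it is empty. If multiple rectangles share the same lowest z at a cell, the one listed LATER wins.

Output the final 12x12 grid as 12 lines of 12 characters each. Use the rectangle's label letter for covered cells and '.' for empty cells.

............
............
............
......AAA...
......BBA...
......BBA...
............
............
............
............
............
............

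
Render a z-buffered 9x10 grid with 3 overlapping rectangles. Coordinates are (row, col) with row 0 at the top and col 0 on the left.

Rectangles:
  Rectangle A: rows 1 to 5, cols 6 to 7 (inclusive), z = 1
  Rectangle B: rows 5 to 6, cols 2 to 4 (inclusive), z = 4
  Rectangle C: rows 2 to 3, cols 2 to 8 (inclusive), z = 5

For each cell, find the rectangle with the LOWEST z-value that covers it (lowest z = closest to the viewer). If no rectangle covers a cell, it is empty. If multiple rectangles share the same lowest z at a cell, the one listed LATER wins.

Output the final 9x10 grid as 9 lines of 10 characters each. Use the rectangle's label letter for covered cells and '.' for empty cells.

..........
......AA..
..CCCCAAC.
..CCCCAAC.
......AA..
..BBB.AA..
..BBB.....
..........
..........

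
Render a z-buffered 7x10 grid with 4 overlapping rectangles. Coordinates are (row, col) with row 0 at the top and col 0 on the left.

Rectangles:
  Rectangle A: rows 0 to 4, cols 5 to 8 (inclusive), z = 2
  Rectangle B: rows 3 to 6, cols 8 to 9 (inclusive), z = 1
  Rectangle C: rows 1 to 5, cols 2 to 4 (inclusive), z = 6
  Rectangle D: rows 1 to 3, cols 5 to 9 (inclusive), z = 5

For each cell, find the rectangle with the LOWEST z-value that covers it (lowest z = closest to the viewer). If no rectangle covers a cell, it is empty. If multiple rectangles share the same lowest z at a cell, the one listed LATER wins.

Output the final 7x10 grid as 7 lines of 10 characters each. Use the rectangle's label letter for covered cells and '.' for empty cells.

.....AAAA.
..CCCAAAAD
..CCCAAAAD
..CCCAAABB
..CCCAAABB
..CCC...BB
........BB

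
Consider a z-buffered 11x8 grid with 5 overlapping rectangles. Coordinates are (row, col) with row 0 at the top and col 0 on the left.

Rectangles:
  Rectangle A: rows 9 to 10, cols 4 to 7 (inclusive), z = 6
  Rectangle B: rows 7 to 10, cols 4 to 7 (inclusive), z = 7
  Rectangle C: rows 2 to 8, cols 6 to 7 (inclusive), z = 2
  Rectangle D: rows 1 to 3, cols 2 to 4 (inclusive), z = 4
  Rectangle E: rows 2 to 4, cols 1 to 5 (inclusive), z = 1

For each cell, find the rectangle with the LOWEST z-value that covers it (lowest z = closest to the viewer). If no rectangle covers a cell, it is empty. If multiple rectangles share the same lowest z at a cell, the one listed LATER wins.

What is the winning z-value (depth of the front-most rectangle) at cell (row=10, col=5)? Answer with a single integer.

Answer: 6

Derivation:
Check cell (10,5):
  A: rows 9-10 cols 4-7 z=6 -> covers; best now A (z=6)
  B: rows 7-10 cols 4-7 z=7 -> covers; best now A (z=6)
  C: rows 2-8 cols 6-7 -> outside (row miss)
  D: rows 1-3 cols 2-4 -> outside (row miss)
  E: rows 2-4 cols 1-5 -> outside (row miss)
Winner: A at z=6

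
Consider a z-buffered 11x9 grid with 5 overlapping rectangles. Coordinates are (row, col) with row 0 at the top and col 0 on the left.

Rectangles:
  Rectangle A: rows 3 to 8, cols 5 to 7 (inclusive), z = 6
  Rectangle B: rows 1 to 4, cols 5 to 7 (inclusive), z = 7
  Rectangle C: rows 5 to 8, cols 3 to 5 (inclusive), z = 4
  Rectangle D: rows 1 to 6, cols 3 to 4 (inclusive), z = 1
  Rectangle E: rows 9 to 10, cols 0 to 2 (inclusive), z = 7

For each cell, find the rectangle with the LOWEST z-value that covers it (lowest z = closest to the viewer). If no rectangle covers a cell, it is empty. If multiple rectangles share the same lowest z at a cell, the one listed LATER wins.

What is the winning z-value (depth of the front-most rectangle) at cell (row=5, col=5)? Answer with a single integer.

Check cell (5,5):
  A: rows 3-8 cols 5-7 z=6 -> covers; best now A (z=6)
  B: rows 1-4 cols 5-7 -> outside (row miss)
  C: rows 5-8 cols 3-5 z=4 -> covers; best now C (z=4)
  D: rows 1-6 cols 3-4 -> outside (col miss)
  E: rows 9-10 cols 0-2 -> outside (row miss)
Winner: C at z=4

Answer: 4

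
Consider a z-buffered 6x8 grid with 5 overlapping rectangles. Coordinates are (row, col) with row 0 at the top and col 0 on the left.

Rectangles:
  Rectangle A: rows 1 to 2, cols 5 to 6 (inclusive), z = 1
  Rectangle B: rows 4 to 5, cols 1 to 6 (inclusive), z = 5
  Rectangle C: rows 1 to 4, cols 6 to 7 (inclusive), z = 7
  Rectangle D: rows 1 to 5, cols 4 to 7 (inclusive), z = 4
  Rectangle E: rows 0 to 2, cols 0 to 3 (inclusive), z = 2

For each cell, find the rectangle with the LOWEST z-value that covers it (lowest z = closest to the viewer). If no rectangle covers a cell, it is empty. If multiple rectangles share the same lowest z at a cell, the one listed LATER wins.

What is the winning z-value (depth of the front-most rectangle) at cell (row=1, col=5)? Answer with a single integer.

Answer: 1

Derivation:
Check cell (1,5):
  A: rows 1-2 cols 5-6 z=1 -> covers; best now A (z=1)
  B: rows 4-5 cols 1-6 -> outside (row miss)
  C: rows 1-4 cols 6-7 -> outside (col miss)
  D: rows 1-5 cols 4-7 z=4 -> covers; best now A (z=1)
  E: rows 0-2 cols 0-3 -> outside (col miss)
Winner: A at z=1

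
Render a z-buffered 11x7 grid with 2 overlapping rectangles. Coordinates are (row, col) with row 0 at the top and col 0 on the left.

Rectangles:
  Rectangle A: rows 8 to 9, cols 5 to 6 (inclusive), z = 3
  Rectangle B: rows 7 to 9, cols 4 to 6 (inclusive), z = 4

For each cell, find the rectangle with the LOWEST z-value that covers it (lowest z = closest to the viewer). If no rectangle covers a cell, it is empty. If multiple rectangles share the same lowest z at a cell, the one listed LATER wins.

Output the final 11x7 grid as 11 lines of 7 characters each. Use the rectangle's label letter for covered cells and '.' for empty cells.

.......
.......
.......
.......
.......
.......
.......
....BBB
....BAA
....BAA
.......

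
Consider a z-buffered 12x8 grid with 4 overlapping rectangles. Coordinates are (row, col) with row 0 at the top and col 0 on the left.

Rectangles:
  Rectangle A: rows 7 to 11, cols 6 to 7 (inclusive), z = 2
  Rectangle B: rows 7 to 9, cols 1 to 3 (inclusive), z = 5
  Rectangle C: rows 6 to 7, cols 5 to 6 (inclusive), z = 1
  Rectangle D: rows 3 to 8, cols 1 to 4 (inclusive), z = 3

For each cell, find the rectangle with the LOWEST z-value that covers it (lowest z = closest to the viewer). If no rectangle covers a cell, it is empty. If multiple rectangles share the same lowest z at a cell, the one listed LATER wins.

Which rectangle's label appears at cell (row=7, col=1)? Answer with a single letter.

Answer: D

Derivation:
Check cell (7,1):
  A: rows 7-11 cols 6-7 -> outside (col miss)
  B: rows 7-9 cols 1-3 z=5 -> covers; best now B (z=5)
  C: rows 6-7 cols 5-6 -> outside (col miss)
  D: rows 3-8 cols 1-4 z=3 -> covers; best now D (z=3)
Winner: D at z=3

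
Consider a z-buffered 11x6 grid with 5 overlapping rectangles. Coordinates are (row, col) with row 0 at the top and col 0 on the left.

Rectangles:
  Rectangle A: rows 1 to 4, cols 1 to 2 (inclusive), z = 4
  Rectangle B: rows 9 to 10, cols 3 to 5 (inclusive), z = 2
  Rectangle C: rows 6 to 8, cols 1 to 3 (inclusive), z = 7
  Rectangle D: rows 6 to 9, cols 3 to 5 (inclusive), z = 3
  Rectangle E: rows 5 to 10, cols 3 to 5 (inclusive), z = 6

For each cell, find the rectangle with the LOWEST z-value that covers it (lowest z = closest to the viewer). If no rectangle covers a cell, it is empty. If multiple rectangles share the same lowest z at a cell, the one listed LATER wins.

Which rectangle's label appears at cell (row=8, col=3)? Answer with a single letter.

Answer: D

Derivation:
Check cell (8,3):
  A: rows 1-4 cols 1-2 -> outside (row miss)
  B: rows 9-10 cols 3-5 -> outside (row miss)
  C: rows 6-8 cols 1-3 z=7 -> covers; best now C (z=7)
  D: rows 6-9 cols 3-5 z=3 -> covers; best now D (z=3)
  E: rows 5-10 cols 3-5 z=6 -> covers; best now D (z=3)
Winner: D at z=3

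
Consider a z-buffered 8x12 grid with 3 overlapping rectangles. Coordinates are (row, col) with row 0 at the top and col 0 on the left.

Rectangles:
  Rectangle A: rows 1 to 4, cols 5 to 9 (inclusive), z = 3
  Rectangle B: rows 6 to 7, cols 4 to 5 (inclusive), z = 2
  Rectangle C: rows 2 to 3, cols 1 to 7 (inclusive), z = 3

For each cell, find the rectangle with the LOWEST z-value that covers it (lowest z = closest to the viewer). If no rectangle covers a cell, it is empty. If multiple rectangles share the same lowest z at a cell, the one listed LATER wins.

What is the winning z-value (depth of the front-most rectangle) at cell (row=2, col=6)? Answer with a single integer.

Answer: 3

Derivation:
Check cell (2,6):
  A: rows 1-4 cols 5-9 z=3 -> covers; best now A (z=3)
  B: rows 6-7 cols 4-5 -> outside (row miss)
  C: rows 2-3 cols 1-7 z=3 -> covers; best now C (z=3)
Winner: C at z=3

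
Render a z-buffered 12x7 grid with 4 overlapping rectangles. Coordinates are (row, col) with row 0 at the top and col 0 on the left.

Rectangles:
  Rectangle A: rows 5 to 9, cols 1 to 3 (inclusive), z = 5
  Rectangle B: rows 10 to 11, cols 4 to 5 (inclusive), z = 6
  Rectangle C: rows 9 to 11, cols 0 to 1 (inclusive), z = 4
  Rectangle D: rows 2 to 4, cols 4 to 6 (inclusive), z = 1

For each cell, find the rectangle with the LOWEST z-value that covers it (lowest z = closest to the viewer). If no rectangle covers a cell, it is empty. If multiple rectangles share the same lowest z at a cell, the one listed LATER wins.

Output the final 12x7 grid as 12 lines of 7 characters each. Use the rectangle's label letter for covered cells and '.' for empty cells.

.......
.......
....DDD
....DDD
....DDD
.AAA...
.AAA...
.AAA...
.AAA...
CCAA...
CC..BB.
CC..BB.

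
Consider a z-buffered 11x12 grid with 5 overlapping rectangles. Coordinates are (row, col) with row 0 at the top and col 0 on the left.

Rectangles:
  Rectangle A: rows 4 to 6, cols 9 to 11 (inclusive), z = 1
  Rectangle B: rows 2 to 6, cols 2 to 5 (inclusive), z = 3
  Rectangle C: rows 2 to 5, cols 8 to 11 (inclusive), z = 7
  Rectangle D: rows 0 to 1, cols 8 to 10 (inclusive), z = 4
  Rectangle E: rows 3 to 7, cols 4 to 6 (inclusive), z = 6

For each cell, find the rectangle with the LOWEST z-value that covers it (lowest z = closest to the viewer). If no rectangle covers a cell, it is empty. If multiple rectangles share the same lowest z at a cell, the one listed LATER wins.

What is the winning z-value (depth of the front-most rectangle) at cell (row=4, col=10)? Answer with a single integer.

Check cell (4,10):
  A: rows 4-6 cols 9-11 z=1 -> covers; best now A (z=1)
  B: rows 2-6 cols 2-5 -> outside (col miss)
  C: rows 2-5 cols 8-11 z=7 -> covers; best now A (z=1)
  D: rows 0-1 cols 8-10 -> outside (row miss)
  E: rows 3-7 cols 4-6 -> outside (col miss)
Winner: A at z=1

Answer: 1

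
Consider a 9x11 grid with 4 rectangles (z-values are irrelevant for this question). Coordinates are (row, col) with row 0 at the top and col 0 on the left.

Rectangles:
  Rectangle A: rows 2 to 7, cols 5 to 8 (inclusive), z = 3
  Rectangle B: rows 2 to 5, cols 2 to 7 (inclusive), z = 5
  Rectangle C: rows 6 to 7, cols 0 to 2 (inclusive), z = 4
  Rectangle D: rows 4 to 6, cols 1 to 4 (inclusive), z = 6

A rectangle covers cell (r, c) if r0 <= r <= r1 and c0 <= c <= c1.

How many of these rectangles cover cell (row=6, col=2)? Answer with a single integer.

Check cell (6,2):
  A: rows 2-7 cols 5-8 -> outside (col miss)
  B: rows 2-5 cols 2-7 -> outside (row miss)
  C: rows 6-7 cols 0-2 -> covers
  D: rows 4-6 cols 1-4 -> covers
Count covering = 2

Answer: 2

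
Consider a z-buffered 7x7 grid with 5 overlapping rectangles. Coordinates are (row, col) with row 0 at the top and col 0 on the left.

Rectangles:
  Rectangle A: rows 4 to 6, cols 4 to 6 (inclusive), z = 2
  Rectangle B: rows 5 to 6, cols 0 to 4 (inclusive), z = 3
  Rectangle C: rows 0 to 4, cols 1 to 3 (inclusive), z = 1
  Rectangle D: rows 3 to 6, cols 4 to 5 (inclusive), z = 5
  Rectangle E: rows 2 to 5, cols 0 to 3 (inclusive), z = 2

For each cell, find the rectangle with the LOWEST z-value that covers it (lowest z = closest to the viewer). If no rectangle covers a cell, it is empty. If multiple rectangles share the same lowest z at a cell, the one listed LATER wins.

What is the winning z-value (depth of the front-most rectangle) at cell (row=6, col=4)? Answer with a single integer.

Check cell (6,4):
  A: rows 4-6 cols 4-6 z=2 -> covers; best now A (z=2)
  B: rows 5-6 cols 0-4 z=3 -> covers; best now A (z=2)
  C: rows 0-4 cols 1-3 -> outside (row miss)
  D: rows 3-6 cols 4-5 z=5 -> covers; best now A (z=2)
  E: rows 2-5 cols 0-3 -> outside (row miss)
Winner: A at z=2

Answer: 2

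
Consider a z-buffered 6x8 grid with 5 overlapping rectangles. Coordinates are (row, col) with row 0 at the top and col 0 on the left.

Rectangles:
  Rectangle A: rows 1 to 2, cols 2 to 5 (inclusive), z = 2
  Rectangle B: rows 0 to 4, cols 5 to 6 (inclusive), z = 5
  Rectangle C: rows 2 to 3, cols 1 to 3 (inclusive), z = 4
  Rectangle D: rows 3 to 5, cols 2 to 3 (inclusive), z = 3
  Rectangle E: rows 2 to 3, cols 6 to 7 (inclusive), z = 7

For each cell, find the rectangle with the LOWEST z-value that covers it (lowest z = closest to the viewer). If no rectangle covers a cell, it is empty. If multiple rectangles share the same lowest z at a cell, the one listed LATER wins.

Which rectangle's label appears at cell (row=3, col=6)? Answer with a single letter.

Answer: B

Derivation:
Check cell (3,6):
  A: rows 1-2 cols 2-5 -> outside (row miss)
  B: rows 0-4 cols 5-6 z=5 -> covers; best now B (z=5)
  C: rows 2-3 cols 1-3 -> outside (col miss)
  D: rows 3-5 cols 2-3 -> outside (col miss)
  E: rows 2-3 cols 6-7 z=7 -> covers; best now B (z=5)
Winner: B at z=5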